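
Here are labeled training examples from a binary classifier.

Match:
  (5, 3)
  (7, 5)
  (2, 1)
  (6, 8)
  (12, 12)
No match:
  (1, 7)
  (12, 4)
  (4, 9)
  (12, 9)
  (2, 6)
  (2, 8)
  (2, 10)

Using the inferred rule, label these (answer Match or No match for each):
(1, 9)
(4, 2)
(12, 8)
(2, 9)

No match, Match, No match, No match

The common property of the 'Match' items is: |first − second| ≤ 2. No 'No match' item has it.
(1, 9): No match (|1−9| = 8). (4, 2): Match (|4−2| = 2). (12, 8): No match (|12−8| = 4). (2, 9): No match (|2−9| = 7).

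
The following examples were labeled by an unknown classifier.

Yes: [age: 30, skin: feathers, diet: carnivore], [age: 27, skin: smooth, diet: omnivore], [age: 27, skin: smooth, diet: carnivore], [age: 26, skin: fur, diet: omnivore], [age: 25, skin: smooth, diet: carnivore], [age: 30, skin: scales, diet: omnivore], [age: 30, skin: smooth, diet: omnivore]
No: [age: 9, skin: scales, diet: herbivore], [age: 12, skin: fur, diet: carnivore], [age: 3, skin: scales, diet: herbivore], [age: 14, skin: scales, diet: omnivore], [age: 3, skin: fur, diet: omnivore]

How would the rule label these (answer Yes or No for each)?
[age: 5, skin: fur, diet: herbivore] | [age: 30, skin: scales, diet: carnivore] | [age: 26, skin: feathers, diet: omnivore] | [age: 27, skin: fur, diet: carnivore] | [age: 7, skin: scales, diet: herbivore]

A rule that fits every label: age ≥ 25 — true of each 'Yes' example, false of each 'No' one.
[age: 5, skin: fur, diet: herbivore]: age = 5 — does not pass, so No. [age: 30, skin: scales, diet: carnivore]: age = 30 — passes, so Yes. [age: 26, skin: feathers, diet: omnivore]: age = 26 — passes, so Yes. [age: 27, skin: fur, diet: carnivore]: age = 27 — passes, so Yes. [age: 7, skin: scales, diet: herbivore]: age = 7 — does not pass, so No.

No, Yes, Yes, Yes, No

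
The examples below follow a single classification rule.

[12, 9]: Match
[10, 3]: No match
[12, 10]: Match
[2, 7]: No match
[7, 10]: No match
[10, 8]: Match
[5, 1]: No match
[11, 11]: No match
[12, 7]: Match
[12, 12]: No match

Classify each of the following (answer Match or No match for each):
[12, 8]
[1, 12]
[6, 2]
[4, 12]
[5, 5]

The distinguishing property — first > second AND sum ≥ 17 — holds for all the 'Match' cases and none of the 'No match' cases.
[12, 8] → 12 > 8, 12+8 = 20 → Match. [1, 12] → 1 < 12, 1+12 = 13 → No match. [6, 2] → 6 > 2, 6+2 = 8 → No match. [4, 12] → 4 < 12, 4+12 = 16 → No match. [5, 5] → 5 = 5, 5+5 = 10 → No match.

Match, No match, No match, No match, No match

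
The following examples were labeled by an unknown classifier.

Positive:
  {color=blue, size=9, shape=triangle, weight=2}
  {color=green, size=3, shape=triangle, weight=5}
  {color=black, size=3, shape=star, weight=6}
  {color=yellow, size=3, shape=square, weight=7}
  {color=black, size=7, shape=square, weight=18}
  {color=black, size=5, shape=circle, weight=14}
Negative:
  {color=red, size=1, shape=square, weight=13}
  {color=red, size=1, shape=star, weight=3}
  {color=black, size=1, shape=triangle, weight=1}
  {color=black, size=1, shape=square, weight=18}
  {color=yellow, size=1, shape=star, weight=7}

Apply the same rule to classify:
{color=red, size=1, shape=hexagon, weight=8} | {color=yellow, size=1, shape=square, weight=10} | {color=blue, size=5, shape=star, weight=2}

Negative, Negative, Positive

The common property of the 'Positive' items is: size ≥ 3. No 'Negative' item has it.
{color=red, size=1, shape=hexagon, weight=8} → size = 1 → Negative.
{color=yellow, size=1, shape=square, weight=10} → size = 1 → Negative.
{color=blue, size=5, shape=star, weight=2} → size = 5 → Positive.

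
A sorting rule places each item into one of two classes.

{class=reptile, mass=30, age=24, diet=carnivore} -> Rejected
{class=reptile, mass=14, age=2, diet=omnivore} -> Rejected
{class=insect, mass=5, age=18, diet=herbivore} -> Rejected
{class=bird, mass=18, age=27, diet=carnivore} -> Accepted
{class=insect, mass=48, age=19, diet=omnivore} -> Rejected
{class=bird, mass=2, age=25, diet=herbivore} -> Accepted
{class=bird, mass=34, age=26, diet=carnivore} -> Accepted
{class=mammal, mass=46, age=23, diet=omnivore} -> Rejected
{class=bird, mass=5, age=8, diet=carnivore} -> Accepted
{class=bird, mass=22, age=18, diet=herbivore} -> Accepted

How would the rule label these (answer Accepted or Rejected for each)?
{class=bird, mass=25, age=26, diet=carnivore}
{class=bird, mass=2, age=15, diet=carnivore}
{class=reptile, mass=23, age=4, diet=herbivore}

Accepted, Accepted, Rejected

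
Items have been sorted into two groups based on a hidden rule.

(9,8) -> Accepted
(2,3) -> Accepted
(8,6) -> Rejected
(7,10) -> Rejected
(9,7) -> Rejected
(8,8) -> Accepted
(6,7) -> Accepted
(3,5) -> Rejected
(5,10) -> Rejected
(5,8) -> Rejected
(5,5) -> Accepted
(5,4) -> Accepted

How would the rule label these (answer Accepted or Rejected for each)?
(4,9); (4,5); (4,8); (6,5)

Rule: |first − second| ≤ 1. This holds for each 'Accepted' example and fails for each 'Rejected' one.
(4,9): |4−9| = 5, lacks this property → Rejected. (4,5): |4−5| = 1, meets the rule → Accepted. (4,8): |4−8| = 4, lacks this property → Rejected. (6,5): |6−5| = 1, meets the rule → Accepted.

Rejected, Accepted, Rejected, Accepted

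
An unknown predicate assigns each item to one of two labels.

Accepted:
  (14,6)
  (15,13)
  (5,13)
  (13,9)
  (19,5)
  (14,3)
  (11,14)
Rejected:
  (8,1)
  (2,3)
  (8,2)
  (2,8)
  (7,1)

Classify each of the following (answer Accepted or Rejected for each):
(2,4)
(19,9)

Rejected, Accepted

The common property of the 'Accepted' items is: sum ≥ 17. No 'Rejected' item has it.
(2,4): 2+4 = 6, lacks this property → Rejected.
(19,9): 19+9 = 28, has this property → Accepted.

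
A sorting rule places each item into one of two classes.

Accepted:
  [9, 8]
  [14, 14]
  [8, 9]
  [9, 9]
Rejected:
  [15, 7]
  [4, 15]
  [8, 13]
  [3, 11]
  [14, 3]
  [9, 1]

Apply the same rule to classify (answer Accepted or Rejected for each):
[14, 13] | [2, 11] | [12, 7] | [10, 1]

Accepted, Rejected, Rejected, Rejected

The distinguishing property — |first − second| ≤ 1 — holds for all the 'Accepted' cases and none of the 'Rejected' cases.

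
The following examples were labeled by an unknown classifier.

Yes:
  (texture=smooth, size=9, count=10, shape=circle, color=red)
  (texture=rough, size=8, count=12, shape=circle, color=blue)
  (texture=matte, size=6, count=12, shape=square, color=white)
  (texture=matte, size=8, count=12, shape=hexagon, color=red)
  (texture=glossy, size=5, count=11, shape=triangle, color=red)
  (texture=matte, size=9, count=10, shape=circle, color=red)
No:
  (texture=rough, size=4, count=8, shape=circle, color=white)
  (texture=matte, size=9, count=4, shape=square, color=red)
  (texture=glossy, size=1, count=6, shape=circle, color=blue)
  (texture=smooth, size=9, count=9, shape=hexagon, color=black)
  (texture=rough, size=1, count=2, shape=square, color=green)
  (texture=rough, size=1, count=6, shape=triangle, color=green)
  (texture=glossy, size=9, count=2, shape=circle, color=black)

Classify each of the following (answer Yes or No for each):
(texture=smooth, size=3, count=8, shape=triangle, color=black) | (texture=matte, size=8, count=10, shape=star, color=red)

The simplest hypothesis consistent with all the labels is: count ≥ 10.
(texture=smooth, size=3, count=8, shape=triangle, color=black): count = 8 — fails this test, so No. (texture=matte, size=8, count=10, shape=star, color=red): count = 10 — qualifies, so Yes.

No, Yes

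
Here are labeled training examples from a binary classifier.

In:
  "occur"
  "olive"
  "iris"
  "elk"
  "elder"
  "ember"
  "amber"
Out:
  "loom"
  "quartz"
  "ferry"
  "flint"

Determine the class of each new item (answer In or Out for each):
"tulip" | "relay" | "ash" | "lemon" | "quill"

One predicate separates the groups cleanly: starts with a vowel.
"tulip": starts with 't', doesn't qualify → Out.
"relay": starts with 'r', doesn't qualify → Out.
"ash": starts with 'a', fits → In.
"lemon": starts with 'l', doesn't qualify → Out.
"quill": starts with 'q', doesn't qualify → Out.

Out, Out, In, Out, Out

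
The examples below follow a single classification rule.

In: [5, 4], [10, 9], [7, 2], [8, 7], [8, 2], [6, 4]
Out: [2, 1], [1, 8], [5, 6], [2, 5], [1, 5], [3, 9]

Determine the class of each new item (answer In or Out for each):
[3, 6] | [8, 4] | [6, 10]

Out, In, Out

The pattern is that an item is 'In' exactly when: first > second AND sum ≥ 6.
[3, 6] → 3 < 6, 3+6 = 9 → Out.
[8, 4] → 8 > 4, 8+4 = 12 → In.
[6, 10] → 6 < 10, 6+10 = 16 → Out.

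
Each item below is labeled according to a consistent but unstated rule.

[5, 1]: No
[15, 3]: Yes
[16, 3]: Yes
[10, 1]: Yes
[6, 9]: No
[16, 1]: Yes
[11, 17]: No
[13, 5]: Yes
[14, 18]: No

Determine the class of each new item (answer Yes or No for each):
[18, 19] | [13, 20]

The distinguishing property — first > second AND sum ≥ 11 — holds for all the 'Yes' cases and none of the 'No' cases.

No, No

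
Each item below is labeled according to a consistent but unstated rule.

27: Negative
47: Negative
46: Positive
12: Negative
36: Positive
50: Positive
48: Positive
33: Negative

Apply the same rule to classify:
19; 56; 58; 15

All 'Positive' examples share one property — even AND at least 27 — and every 'Negative' example lacks it.
19: 19 is odd, 19 < 27 — doesn't qualify, so Negative. 56: 56 is even, 56 ≥ 27 — has this property, so Positive. 58: 58 is even, 58 ≥ 27 — has this property, so Positive. 15: 15 is odd, 15 < 27 — doesn't qualify, so Negative.

Negative, Positive, Positive, Negative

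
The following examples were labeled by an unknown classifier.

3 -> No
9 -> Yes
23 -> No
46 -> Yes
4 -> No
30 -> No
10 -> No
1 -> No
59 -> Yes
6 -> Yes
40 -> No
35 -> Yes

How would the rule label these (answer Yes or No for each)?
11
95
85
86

The pattern is that an item is 'Yes' exactly when: digit sum ≥ 6.

No, Yes, Yes, Yes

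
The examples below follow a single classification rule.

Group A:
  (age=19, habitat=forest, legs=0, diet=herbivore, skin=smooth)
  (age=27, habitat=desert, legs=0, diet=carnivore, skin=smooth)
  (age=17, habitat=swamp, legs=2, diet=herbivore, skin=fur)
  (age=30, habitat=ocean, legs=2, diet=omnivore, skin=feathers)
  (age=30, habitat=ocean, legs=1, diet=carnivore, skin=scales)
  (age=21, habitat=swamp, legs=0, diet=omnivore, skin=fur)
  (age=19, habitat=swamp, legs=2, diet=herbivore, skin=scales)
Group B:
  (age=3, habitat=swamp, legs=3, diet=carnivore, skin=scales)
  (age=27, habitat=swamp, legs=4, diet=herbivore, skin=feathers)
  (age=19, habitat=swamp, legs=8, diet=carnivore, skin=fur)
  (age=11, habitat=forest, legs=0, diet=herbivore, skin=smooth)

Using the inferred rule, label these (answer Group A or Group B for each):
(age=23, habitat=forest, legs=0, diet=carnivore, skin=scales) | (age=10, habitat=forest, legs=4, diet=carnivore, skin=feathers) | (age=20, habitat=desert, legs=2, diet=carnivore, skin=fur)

Group A, Group B, Group A

The classifier is using: legs ≤ 2 AND age ≥ 17.
(age=23, habitat=forest, legs=0, diet=carnivore, skin=scales): legs = 0, age = 23 — checks out, so Group A. (age=10, habitat=forest, legs=4, diet=carnivore, skin=feathers): legs = 4, age = 10 — lacks this property, so Group B. (age=20, habitat=desert, legs=2, diet=carnivore, skin=fur): legs = 2, age = 20 — checks out, so Group A.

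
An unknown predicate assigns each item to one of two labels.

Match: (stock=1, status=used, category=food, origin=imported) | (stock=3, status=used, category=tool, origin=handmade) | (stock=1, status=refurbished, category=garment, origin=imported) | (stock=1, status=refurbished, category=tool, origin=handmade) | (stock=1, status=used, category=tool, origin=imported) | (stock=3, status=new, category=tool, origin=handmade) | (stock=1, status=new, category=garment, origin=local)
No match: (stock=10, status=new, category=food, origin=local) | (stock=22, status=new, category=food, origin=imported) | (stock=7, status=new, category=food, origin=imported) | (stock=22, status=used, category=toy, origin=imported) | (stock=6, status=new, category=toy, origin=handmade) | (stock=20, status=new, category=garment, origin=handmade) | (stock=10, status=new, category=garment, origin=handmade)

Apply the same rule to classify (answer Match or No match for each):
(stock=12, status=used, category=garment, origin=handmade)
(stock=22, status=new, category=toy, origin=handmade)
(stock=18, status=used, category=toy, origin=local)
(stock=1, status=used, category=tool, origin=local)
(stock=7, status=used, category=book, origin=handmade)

One predicate separates the groups cleanly: stock ≤ 3.
(stock=12, status=used, category=garment, origin=handmade): No match (stock = 12).
(stock=22, status=new, category=toy, origin=handmade): No match (stock = 22).
(stock=18, status=used, category=toy, origin=local): No match (stock = 18).
(stock=1, status=used, category=tool, origin=local): Match (stock = 1).
(stock=7, status=used, category=book, origin=handmade): No match (stock = 7).

No match, No match, No match, Match, No match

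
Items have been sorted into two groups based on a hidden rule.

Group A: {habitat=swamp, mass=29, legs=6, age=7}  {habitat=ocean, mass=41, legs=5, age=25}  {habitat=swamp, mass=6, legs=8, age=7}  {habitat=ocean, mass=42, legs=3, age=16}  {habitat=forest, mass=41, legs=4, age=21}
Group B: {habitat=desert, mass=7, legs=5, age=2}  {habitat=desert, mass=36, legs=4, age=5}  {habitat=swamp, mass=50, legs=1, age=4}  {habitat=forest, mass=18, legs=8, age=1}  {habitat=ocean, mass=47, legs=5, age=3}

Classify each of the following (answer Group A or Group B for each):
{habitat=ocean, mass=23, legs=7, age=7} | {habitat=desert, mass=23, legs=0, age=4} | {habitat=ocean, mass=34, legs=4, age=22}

All 'Group A' examples share one property — age ≥ 7 — and every 'Group B' example lacks it.

Group A, Group B, Group A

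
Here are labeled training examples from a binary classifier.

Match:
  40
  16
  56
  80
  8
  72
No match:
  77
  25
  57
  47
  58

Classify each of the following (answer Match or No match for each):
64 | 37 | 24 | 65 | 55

Match, No match, Match, No match, No match

'Match' ⟺ multiple of 4.
Match: 64, since 64 = 4·16.
No match: 37, since 37 = 4·9 + 1.
Match: 24, since 24 = 4·6.
No match: 65, since 65 = 4·16 + 1.
No match: 55, since 55 = 4·13 + 3.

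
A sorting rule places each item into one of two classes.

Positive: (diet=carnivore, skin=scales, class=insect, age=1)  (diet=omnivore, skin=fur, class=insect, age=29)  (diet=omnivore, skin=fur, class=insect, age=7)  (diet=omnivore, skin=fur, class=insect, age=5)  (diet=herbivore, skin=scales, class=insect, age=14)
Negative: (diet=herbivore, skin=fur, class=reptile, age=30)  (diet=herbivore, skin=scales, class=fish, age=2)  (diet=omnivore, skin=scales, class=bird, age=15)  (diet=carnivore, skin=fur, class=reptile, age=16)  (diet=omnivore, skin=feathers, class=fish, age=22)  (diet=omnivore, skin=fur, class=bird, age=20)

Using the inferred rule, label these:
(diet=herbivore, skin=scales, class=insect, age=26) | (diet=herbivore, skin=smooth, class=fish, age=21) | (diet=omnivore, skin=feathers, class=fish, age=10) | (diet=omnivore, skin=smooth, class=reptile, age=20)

Positive, Negative, Negative, Negative

One predicate separates the groups cleanly: class is insect.
Positive: (diet=herbivore, skin=scales, class=insect, age=26), since class is insect.
Negative: (diet=herbivore, skin=smooth, class=fish, age=21), since class is fish.
Negative: (diet=omnivore, skin=feathers, class=fish, age=10), since class is fish.
Negative: (diet=omnivore, skin=smooth, class=reptile, age=20), since class is reptile.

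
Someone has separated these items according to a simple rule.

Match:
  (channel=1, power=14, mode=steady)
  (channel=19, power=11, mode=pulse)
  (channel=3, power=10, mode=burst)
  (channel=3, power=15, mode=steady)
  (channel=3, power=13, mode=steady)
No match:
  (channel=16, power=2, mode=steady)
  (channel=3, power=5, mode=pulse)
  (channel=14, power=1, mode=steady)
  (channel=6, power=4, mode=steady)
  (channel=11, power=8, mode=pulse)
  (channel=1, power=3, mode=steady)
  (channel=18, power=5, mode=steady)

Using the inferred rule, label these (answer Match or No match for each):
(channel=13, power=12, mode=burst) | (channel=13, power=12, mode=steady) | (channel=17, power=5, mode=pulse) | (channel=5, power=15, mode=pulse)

Match, Match, No match, Match

One predicate separates the groups cleanly: power ≥ 10.
(channel=13, power=12, mode=burst): power = 12 — matches, so Match. (channel=13, power=12, mode=steady): power = 12 — matches, so Match. (channel=17, power=5, mode=pulse): power = 5 — doesn't match, so No match. (channel=5, power=15, mode=pulse): power = 15 — matches, so Match.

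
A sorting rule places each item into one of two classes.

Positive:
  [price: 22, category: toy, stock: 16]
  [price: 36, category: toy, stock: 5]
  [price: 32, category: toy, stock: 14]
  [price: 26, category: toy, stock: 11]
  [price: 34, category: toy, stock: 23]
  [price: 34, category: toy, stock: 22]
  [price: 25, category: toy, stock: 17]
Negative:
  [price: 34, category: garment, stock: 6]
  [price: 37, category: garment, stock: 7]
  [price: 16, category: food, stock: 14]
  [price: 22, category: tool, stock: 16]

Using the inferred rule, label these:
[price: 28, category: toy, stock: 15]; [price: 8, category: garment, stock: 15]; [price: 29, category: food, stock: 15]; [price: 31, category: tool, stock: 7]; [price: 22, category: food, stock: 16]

Positive, Negative, Negative, Negative, Negative

'Positive' ⟺ category is toy.
[price: 28, category: toy, stock: 15]: category is toy — matches, so Positive.
[price: 8, category: garment, stock: 15]: category is garment — does not pass, so Negative.
[price: 29, category: food, stock: 15]: category is food — does not pass, so Negative.
[price: 31, category: tool, stock: 7]: category is tool — does not pass, so Negative.
[price: 22, category: food, stock: 16]: category is food — does not pass, so Negative.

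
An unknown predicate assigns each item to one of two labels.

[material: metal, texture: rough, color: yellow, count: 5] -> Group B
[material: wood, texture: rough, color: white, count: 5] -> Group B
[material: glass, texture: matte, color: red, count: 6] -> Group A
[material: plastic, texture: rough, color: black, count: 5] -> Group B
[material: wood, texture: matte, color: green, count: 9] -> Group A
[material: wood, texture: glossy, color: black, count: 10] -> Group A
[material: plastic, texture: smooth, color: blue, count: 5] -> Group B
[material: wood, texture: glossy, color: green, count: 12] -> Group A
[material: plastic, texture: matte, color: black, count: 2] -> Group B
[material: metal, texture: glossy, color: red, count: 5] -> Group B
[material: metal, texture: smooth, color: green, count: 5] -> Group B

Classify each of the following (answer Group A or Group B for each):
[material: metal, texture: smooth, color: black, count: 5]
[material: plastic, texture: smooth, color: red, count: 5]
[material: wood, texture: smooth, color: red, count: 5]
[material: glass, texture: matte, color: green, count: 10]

Group B, Group B, Group B, Group A

'Group A' ⟺ count ≥ 6.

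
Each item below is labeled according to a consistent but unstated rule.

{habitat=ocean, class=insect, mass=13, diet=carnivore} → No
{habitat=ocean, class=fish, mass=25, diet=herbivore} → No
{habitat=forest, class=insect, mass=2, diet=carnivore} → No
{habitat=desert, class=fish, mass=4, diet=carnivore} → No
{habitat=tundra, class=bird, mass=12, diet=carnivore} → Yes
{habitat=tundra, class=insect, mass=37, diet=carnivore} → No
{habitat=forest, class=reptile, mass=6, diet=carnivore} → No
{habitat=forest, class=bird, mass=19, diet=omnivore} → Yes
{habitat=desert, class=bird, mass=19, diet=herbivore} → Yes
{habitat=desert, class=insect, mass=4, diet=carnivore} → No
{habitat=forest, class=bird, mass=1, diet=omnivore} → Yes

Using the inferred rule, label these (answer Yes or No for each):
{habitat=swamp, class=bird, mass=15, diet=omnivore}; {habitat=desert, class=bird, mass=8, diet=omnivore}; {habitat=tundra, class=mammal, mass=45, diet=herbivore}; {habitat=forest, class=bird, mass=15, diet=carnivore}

Yes, Yes, No, Yes

Looking at the examples, the only property every 'Yes' case has and every 'No' case lacks is: class is bird.
{habitat=swamp, class=bird, mass=15, diet=omnivore} — class is bird, hence Yes. {habitat=desert, class=bird, mass=8, diet=omnivore} — class is bird, hence Yes. {habitat=tundra, class=mammal, mass=45, diet=herbivore} — class is mammal, hence No. {habitat=forest, class=bird, mass=15, diet=carnivore} — class is bird, hence Yes.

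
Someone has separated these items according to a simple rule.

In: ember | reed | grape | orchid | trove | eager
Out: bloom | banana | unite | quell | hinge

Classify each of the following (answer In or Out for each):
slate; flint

'In' ⟺ contains 'r'.
Out: slate, since no 'r'. Out: flint, since no 'r'.

Out, Out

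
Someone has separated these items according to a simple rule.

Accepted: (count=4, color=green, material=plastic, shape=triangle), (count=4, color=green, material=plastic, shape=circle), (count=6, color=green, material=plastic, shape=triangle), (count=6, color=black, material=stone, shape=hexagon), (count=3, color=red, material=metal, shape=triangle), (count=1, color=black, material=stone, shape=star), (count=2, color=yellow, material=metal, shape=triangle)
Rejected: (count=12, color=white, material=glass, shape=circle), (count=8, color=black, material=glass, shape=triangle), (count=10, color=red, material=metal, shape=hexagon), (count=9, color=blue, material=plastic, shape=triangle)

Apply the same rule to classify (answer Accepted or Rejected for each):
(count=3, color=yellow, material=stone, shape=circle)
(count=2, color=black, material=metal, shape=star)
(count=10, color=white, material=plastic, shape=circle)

Accepted, Accepted, Rejected

Rule: count ≤ 6. This holds for each 'Accepted' example and fails for each 'Rejected' one.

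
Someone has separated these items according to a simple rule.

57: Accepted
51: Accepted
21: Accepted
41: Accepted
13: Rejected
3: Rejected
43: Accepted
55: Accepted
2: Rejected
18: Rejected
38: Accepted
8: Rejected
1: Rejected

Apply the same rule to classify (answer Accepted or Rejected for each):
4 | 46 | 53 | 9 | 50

Rejected, Accepted, Accepted, Rejected, Accepted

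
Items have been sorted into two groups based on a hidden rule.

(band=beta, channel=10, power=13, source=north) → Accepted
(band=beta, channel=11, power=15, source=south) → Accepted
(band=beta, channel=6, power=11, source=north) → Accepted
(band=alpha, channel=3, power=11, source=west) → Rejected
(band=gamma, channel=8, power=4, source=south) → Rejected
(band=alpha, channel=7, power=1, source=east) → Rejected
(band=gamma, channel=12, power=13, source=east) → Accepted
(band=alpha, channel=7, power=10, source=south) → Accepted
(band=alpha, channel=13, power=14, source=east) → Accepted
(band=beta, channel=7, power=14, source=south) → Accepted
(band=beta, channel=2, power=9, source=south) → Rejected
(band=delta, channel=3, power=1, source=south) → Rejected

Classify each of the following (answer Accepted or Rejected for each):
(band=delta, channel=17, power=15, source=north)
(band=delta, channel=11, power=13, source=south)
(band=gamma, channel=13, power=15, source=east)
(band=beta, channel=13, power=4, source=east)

Accepted, Accepted, Accepted, Rejected

The simplest hypothesis consistent with all the labels is: channel ≥ 6 AND power ≥ 9.
(band=delta, channel=17, power=15, source=north) — channel = 17, power = 15, hence Accepted. (band=delta, channel=11, power=13, source=south) — channel = 11, power = 13, hence Accepted. (band=gamma, channel=13, power=15, source=east) — channel = 13, power = 15, hence Accepted. (band=beta, channel=13, power=4, source=east) — channel = 13, power = 4, hence Rejected.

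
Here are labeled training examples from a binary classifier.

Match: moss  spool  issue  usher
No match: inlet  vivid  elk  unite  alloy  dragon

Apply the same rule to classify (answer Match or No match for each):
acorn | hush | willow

No match, Match, No match

The pattern is that an item is 'Match' exactly when: contains 's'.
acorn: no 's' — does not pass, so No match. hush: has 's' — meets the rule, so Match. willow: no 's' — does not pass, so No match.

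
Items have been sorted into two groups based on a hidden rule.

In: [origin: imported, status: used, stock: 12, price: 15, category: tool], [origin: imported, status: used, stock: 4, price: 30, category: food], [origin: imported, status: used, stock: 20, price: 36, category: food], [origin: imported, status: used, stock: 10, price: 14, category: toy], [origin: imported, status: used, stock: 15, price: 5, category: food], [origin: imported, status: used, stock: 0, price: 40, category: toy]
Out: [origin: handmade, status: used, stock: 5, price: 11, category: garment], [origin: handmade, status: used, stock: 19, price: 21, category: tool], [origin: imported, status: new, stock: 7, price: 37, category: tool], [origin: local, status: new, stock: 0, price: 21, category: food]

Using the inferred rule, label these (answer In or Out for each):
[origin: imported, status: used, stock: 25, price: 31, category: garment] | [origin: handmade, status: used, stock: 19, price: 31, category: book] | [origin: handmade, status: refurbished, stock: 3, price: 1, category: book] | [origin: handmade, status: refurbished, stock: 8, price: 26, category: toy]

In, Out, Out, Out

The distinguishing property — origin is imported AND status is used — holds for all the 'In' cases and none of the 'Out' cases.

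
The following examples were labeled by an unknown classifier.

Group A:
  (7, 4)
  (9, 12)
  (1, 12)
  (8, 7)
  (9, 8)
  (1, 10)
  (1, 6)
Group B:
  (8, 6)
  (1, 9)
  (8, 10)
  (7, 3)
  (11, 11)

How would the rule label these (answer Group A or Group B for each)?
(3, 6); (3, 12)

Group A, Group A

The classifier is using: sum is odd.
(3, 6): 3+6 = 9 — has this property, so Group A. (3, 12): 3+12 = 15 — has this property, so Group A.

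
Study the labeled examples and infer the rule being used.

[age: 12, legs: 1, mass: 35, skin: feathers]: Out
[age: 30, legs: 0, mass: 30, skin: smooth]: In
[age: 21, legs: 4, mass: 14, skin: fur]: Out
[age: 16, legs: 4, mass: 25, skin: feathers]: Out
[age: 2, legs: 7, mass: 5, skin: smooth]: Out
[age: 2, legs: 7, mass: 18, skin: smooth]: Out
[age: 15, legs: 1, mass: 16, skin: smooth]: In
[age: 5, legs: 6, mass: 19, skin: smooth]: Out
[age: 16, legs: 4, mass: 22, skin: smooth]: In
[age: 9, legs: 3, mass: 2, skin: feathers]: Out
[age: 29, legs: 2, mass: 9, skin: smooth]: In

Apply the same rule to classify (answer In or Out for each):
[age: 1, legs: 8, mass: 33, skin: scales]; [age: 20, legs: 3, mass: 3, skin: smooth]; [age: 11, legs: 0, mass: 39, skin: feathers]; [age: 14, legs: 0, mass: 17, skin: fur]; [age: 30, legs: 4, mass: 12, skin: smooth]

Out, In, Out, Out, In

The common property of the 'In' items is: skin is smooth AND age ≥ 9. No 'Out' item has it.
[age: 1, legs: 8, mass: 33, skin: scales]: Out (skin is scales, age = 1). [age: 20, legs: 3, mass: 3, skin: smooth]: In (skin is smooth, age = 20). [age: 11, legs: 0, mass: 39, skin: feathers]: Out (skin is feathers, age = 11). [age: 14, legs: 0, mass: 17, skin: fur]: Out (skin is fur, age = 14). [age: 30, legs: 4, mass: 12, skin: smooth]: In (skin is smooth, age = 30).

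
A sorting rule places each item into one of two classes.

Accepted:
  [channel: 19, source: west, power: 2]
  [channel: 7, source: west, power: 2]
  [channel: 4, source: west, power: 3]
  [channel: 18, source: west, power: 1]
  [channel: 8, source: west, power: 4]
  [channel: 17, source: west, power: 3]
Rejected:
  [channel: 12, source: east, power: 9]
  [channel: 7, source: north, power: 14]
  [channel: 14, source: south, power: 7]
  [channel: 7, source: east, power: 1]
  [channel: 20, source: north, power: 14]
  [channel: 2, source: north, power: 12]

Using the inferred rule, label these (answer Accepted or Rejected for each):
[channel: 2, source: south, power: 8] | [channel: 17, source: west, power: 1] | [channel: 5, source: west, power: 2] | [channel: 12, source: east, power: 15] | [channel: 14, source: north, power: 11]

Rejected, Accepted, Accepted, Rejected, Rejected

Every 'Accepted' example satisfies: source is west. None of the 'Rejected' examples do.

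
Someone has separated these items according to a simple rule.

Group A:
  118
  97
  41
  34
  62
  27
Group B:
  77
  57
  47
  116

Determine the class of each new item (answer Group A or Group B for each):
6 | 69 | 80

Group A, Group A, Group B

The rule appears to be: ≡ 6 (mod 7).
6: 6 mod 7 = 6 — satisfies this, so Group A. 69: 69 mod 7 = 6 — satisfies this, so Group A. 80: 80 mod 7 = 3 — fails the rule, so Group B.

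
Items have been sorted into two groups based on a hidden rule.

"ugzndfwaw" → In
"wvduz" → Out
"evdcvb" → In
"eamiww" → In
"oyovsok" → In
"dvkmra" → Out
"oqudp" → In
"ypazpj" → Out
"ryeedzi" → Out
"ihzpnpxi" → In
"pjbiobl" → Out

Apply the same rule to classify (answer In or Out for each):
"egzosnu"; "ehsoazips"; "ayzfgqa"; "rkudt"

In, In, In, Out

The distinguishing property — starts with a vowel — holds for all the 'In' cases and none of the 'Out' cases.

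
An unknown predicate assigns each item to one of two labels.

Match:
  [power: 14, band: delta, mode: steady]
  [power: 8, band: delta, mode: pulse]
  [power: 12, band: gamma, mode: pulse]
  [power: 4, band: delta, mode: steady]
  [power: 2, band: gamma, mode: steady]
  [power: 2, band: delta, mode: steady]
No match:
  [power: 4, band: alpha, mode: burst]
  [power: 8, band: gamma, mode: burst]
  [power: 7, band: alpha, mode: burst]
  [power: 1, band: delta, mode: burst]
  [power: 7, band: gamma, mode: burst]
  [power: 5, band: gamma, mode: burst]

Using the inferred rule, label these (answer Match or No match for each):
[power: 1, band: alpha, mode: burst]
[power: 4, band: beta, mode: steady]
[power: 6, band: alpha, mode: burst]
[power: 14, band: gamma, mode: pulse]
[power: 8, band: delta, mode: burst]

'Match' ⟺ mode is not burst.

No match, Match, No match, Match, No match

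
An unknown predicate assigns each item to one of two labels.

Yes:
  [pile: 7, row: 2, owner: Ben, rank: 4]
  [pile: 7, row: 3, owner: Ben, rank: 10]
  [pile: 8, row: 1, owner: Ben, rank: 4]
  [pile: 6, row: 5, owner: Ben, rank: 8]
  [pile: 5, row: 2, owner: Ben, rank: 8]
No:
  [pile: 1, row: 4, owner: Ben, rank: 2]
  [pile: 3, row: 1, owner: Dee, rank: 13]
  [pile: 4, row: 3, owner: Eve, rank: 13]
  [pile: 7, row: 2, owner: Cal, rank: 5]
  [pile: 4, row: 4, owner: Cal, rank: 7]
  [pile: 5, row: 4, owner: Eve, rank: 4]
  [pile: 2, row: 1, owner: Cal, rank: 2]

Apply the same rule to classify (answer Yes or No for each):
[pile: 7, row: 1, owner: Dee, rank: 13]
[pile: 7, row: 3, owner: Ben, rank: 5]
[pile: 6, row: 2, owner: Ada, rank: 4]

The classifier is using: owner is Ben AND pile ≥ 2.
[pile: 7, row: 1, owner: Dee, rank: 13]: owner is Dee, pile = 7, doesn't qualify → No.
[pile: 7, row: 3, owner: Ben, rank: 5]: owner is Ben, pile = 7, has this property → Yes.
[pile: 6, row: 2, owner: Ada, rank: 4]: owner is Ada, pile = 6, doesn't qualify → No.

No, Yes, No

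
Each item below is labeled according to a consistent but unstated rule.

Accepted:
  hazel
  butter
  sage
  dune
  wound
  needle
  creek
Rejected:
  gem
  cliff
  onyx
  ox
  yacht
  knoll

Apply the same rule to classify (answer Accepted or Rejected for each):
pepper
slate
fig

Accepted, Accepted, Rejected

'Accepted' ⟺ has ≥ 2 vowels.
pepper: Accepted (2 vowels). slate: Accepted (2 vowels). fig: Rejected (1 vowel).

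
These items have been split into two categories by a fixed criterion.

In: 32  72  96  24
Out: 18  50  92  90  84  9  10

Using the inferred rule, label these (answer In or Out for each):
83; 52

Out, Out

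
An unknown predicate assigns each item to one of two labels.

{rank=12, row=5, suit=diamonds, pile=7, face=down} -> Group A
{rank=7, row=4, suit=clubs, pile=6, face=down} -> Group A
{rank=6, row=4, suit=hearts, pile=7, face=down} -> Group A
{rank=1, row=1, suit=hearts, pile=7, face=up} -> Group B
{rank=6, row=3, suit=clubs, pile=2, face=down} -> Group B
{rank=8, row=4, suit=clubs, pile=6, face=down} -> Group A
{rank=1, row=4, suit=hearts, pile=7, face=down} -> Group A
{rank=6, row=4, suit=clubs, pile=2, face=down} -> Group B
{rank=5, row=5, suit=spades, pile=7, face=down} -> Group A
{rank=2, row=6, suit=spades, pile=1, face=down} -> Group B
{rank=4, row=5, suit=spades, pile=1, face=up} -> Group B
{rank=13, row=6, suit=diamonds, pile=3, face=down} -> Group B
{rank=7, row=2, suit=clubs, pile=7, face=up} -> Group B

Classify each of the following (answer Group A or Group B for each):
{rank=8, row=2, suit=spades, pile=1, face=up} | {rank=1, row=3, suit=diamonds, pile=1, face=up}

Group B, Group B

The simplest hypothesis consistent with all the labels is: face is down AND pile ≥ 6.
{rank=8, row=2, suit=spades, pile=1, face=up} — face is up, pile = 1, hence Group B. {rank=1, row=3, suit=diamonds, pile=1, face=up} — face is up, pile = 1, hence Group B.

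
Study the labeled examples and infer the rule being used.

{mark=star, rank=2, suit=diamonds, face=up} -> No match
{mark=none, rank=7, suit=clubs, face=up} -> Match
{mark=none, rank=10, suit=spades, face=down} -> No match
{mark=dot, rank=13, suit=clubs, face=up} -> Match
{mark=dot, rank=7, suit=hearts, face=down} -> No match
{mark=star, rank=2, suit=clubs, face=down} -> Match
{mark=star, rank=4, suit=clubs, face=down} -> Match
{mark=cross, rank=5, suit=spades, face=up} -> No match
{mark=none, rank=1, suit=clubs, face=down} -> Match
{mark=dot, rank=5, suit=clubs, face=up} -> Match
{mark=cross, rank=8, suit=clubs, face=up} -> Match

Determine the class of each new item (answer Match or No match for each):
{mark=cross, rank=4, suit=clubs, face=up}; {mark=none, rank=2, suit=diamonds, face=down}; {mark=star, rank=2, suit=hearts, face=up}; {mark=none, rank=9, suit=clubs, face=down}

Match, No match, No match, Match

The common property of the 'Match' items is: suit is clubs. No 'No match' item has it.
{mark=cross, rank=4, suit=clubs, face=up} — suit is clubs, hence Match.
{mark=none, rank=2, suit=diamonds, face=down} — suit is diamonds, hence No match.
{mark=star, rank=2, suit=hearts, face=up} — suit is hearts, hence No match.
{mark=none, rank=9, suit=clubs, face=down} — suit is clubs, hence Match.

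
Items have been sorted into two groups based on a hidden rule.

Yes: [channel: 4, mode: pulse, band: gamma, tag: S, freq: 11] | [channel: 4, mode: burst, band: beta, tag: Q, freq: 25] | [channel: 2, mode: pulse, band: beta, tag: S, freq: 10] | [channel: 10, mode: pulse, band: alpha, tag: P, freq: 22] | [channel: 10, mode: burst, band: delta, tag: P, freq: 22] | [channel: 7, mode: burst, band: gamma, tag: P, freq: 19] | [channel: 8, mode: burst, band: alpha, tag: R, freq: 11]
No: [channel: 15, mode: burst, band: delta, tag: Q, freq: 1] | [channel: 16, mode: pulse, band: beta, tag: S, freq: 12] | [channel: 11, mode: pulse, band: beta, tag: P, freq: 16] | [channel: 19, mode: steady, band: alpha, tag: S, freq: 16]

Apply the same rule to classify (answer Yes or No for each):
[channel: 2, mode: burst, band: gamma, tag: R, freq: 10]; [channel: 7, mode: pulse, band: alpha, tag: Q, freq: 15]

Rule: channel ≤ 10. This holds for each 'Yes' example and fails for each 'No' one.
[channel: 2, mode: burst, band: gamma, tag: R, freq: 10] → channel = 2 → Yes. [channel: 7, mode: pulse, band: alpha, tag: Q, freq: 15] → channel = 7 → Yes.

Yes, Yes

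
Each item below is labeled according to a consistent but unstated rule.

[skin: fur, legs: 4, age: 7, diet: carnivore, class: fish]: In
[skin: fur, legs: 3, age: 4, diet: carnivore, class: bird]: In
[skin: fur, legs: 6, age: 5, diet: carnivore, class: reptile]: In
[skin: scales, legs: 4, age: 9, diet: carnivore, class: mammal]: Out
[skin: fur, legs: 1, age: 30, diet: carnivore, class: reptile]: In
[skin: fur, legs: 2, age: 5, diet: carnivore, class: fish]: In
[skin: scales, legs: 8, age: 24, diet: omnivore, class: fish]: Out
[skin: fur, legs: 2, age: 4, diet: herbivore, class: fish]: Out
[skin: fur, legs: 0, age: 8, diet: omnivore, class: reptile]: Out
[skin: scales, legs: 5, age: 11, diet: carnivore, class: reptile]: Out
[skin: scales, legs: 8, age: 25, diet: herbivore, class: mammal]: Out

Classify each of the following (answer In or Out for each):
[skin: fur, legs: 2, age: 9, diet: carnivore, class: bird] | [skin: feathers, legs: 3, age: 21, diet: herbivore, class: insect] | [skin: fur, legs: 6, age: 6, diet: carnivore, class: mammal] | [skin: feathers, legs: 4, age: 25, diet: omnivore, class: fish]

Every 'In' example satisfies: diet is carnivore AND skin is fur. None of the 'Out' examples do.
[skin: fur, legs: 2, age: 9, diet: carnivore, class: bird] → diet is carnivore, skin is fur → In. [skin: feathers, legs: 3, age: 21, diet: herbivore, class: insect] → diet is herbivore, skin is feathers → Out. [skin: fur, legs: 6, age: 6, diet: carnivore, class: mammal] → diet is carnivore, skin is fur → In. [skin: feathers, legs: 4, age: 25, diet: omnivore, class: fish] → diet is omnivore, skin is feathers → Out.

In, Out, In, Out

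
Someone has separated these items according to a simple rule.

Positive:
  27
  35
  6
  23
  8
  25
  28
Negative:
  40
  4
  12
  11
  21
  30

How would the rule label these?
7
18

Positive, Positive

The classifier is using: digit sum ≥ 5.
Positive: 7, since digit sum 7.
Positive: 18, since digit sum 1+8 = 9.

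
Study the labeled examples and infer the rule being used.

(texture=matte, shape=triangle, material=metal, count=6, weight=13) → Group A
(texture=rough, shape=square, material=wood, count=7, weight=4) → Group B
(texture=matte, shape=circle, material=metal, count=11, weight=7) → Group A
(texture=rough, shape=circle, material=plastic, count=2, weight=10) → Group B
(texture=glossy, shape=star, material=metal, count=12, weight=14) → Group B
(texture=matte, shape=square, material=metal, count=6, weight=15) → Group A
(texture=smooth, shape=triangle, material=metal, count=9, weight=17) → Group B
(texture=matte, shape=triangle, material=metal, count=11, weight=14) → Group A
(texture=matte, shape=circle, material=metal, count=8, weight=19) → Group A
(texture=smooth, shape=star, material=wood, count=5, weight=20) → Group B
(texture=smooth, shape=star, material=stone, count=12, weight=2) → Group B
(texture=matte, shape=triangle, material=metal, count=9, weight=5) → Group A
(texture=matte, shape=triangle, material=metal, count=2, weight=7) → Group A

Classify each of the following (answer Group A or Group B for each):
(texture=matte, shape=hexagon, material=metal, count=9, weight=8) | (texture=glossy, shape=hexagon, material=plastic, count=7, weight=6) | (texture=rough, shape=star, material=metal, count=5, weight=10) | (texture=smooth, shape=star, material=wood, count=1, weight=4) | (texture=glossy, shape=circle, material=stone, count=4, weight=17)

Group A, Group B, Group B, Group B, Group B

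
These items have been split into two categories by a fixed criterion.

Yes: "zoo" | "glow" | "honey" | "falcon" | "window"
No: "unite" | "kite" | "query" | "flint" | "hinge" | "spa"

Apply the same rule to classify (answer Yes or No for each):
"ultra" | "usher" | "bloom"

No, No, Yes

Rule: contains 'o'. This holds for each 'Yes' example and fails for each 'No' one.
"ultra" — no 'o', hence No.
"usher" — no 'o', hence No.
"bloom" — has 'o', hence Yes.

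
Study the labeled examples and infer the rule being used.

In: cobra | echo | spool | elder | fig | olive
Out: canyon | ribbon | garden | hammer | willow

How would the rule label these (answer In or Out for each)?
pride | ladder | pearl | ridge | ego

In, Out, In, In, In

The pattern is that an item is 'In' exactly when: length ≤ 5.
pride — length 5, hence In. ladder — length 6, hence Out. pearl — length 5, hence In. ridge — length 5, hence In. ego — length 3, hence In.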